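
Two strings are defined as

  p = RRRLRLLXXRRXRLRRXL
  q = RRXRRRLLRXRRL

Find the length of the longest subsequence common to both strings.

Pick R (p #1, q #2); then R (p #2, q #4); then R (p #3, q #5); then R (p #5, q #6); then L (p #6, q #7); then L (p #7, q #8); then R (p #11, q #9); then X (p #12, q #10); then R (p #15, q #11); then R (p #16, q #12); then L (p #18, q #13); all 11 characters appear in both, in order. Since dp[18][13] = 11, nothing longer is possible.

11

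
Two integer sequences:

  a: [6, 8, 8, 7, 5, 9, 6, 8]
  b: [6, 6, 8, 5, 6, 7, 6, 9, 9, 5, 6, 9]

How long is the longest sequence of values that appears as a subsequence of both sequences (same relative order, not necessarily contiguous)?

Pick 6 [1,2] → 8 [2,3] → 7 [4,6] → 5 [5,10] → 9 [6,12]; all 5 values appear in both, in order. dp[8][12] = 5 confirms this is the maximum.

5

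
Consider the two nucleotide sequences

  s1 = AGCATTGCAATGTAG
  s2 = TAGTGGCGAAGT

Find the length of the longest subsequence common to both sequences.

Match A [1,2], G [2,3], T [5,4], G [7,6], C [8,7], A [9,9], A [10,10], G [12,11], T [13,12] — 9 bases in the same relative order in both. dp[15][12] = 9 confirms this is the maximum.

9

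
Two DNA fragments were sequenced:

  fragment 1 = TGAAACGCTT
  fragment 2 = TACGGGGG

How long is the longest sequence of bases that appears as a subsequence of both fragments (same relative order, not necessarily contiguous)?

4

Let dp[i][j] be the LCS length of the first i bases of fragment 1 and the first j bases of fragment 2. dp[i][j] = dp[i-1][j-1]+1 when the i-th and j-th bases match, else max(dp[i-1][j], dp[i][j-1]).
    ·  T  A  C  G  G  G  G  G
 ·  0  0  0  0  0  0  0  0  0
 T  0  1  1  1  1  1  1  1  1
 G  0  1  1  1  2  2  2  2  2
 A  0  1  2  2  2  2  2  2  2
 A  0  1  2  2  2  2  2  2  2
 A  0  1  2  2  2  2  2  2  2
 C  0  1  2  3  3  3  3  3  3
 G  0  1  2  3  4  4  4  4  4
 C  0  1  2  3  4  4  4  4  4
 T  0  1  2  3  4  4  4  4  4
 T  0  1  2  3  4  4  4  4  4
dp[10][8] = 4. One LCS (by backtracking along matches): TACG.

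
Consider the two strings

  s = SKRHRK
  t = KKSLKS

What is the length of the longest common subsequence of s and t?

Let dp[i][j] be the LCS length of the first i characters of s and the first j characters of t. dp[i][j] = dp[i-1][j-1]+1 when the i-th and j-th characters match, else max(dp[i-1][j], dp[i][j-1]).
    ·  K  K  S  L  K  S
 ·  0  0  0  0  0  0  0
 S  0  0  0  1  1  1  1
 K  0  1  1  1  1  2  2
 R  0  1  1  1  1  2  2
 H  0  1  1  1  1  2  2
 R  0  1  1  1  1  2  2
 K  0  1  2  2  2  2  2
dp[6][6] = 2. One LCS (by backtracking along matches): SK.

2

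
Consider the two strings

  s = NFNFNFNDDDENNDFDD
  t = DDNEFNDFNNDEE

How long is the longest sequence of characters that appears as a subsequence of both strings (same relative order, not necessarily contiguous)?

8

One common subsequence of length 8: N at s[1]=t[3], F at s[2]=t[5], N at s[3]=t[6], F at s[4]=t[8], N at s[5]=t[9], N at s[7]=t[10], D at s[8]=t[11], E at s[11]=t[13], and the DP table's final entry dp[17][13] is also 8, so no common subsequence is longer.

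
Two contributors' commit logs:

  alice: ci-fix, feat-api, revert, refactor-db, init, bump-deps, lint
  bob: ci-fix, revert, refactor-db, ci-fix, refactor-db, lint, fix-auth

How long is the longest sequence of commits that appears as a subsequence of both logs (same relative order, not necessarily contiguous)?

4

Pick ci-fix at alice[1]=bob[1] → revert at alice[3]=bob[2] → refactor-db at alice[4]=bob[5] → lint at alice[7]=bob[6]; all 4 commits appear in both, in order. The LCS DP gives dp[7][7] = 4, so this is optimal.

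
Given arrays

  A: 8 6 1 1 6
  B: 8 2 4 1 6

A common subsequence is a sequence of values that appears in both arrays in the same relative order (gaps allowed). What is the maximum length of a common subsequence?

3

Pick 8 at A[1]=B[1], 1 at A[4]=B[4], 6 at A[5]=B[5]; all 3 values appear in both, in order, and the DP table's final entry dp[5][5] is also 3, so no common subsequence is longer.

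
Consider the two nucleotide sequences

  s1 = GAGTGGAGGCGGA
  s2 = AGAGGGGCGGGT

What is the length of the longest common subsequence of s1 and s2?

9

Match G [1,2], A [2,3], G [3,4], G [5,5], G [6,6], G [8,7], G [9,9], G [11,10], G [12,11] — 9 bases in the same relative order in both, and the DP table's final entry dp[13][12] is also 9, so no common subsequence is longer.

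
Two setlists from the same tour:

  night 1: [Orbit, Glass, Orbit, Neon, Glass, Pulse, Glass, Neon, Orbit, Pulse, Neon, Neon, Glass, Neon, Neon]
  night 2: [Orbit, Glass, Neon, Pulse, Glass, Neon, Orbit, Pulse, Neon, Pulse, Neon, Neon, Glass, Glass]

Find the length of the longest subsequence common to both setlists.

11

Taking Orbit (night 1 #1, night 2 #1), then Glass (night 1 #2, night 2 #2), then Neon (night 1 #4, night 2 #3), then Pulse (night 1 #6, night 2 #4), then Glass (night 1 #7, night 2 #5), then Neon (night 1 #8, night 2 #6), then Orbit (night 1 #9, night 2 #7), then Pulse (night 1 #10, night 2 #10), then Neon (night 1 #11, night 2 #11), then Neon (night 1 #12, night 2 #12), then Glass (night 1 #13, night 2 #14) gives a common subsequence of length 11. The LCS DP gives dp[15][14] = 11, so this is optimal.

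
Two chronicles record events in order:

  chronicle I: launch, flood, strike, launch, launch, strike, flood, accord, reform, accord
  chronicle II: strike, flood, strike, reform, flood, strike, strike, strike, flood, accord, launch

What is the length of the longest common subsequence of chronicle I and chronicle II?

Taking flood at chronicle I[2]=chronicle II[5], then strike at chronicle I[3]=chronicle II[7], then strike at chronicle I[6]=chronicle II[8], then flood at chronicle I[7]=chronicle II[9], then accord at chronicle I[8]=chronicle II[10] gives a common subsequence of length 5. Since dp[10][11] = 5, nothing longer is possible.

5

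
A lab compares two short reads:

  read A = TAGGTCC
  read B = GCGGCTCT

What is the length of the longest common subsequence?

Let dp[i][j] be the LCS length of the first i bases of read A and the first j bases of read B. dp[i][j] = dp[i-1][j-1]+1 when the i-th and j-th bases match, else max(dp[i-1][j], dp[i][j-1]).
    ·  G  C  G  G  C  T  C  T
 ·  0  0  0  0  0  0  0  0  0
 T  0  0  0  0  0  0  1  1  1
 A  0  0  0  0  0  0  1  1  1
 G  0  1  1  1  1  1  1  1  1
 G  0  1  1  2  2  2  2  2  2
 T  0  1  1  2  2  2  3  3  3
 C  0  1  2  2  2  3  3  4  4
 C  0  1  2  2  2  3  3  4  4
dp[7][8] = 4. One LCS (by backtracking along matches): GGTC.

4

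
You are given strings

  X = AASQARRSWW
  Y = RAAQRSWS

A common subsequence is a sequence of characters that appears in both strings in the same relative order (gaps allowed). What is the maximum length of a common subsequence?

6

Let dp[i][j] be the LCS length of the first i characters of X and the first j characters of Y. dp[i][j] = dp[i-1][j-1]+1 when the i-th and j-th characters match, else max(dp[i-1][j], dp[i][j-1]).
    ·  R  A  A  Q  R  S  W  S
 ·  0  0  0  0  0  0  0  0  0
 A  0  0  1  1  1  1  1  1  1
 A  0  0  1  2  2  2  2  2  2
 S  0  0  1  2  2  2  3  3  3
 Q  0  0  1  2  3  3  3  3  3
 A  0  0  1  2  3  3  3  3  3
 R  0  1  1  2  3  4  4  4  4
 R  0  1  1  2  3  4  4  4  4
 S  0  1  1  2  3  4  5  5  5
 W  0  1  1  2  3  4  5  6  6
 W  0  1  1  2  3  4  5  6  6
dp[10][8] = 6. One LCS (by backtracking along matches): AAQRSW.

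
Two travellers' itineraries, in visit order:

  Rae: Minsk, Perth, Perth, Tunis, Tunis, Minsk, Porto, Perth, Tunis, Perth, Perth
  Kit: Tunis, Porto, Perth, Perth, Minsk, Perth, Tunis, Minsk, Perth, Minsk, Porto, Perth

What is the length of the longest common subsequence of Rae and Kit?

7

One common subsequence of length 7: Perth [2,3], then Perth [3,4], then Minsk [6,5], then Perth [8,6], then Tunis [9,7], then Perth [10,9], then Perth [11,12]. The LCS DP gives dp[11][12] = 7, so this is optimal.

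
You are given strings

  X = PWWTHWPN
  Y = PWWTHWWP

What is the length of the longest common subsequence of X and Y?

7

Let dp[i][j] be the LCS length of the first i characters of X and the first j characters of Y. dp[i][j] = dp[i-1][j-1]+1 when the i-th and j-th characters match, else max(dp[i-1][j], dp[i][j-1]).
    ·  P  W  W  T  H  W  W  P
 ·  0  0  0  0  0  0  0  0  0
 P  0  1  1  1  1  1  1  1  1
 W  0  1  2  2  2  2  2  2  2
 W  0  1  2  3  3  3  3  3  3
 T  0  1  2  3  4  4  4  4  4
 H  0  1  2  3  4  5  5  5  5
 W  0  1  2  3  4  5  6  6  6
 P  0  1  2  3  4  5  6  6  7
 N  0  1  2  3  4  5  6  6  7
dp[8][8] = 7. One LCS (by backtracking along matches): PWWTHWP.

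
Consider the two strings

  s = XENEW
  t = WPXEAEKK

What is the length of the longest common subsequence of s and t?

3

Let dp[i][j] be the LCS length of the first i characters of s and the first j characters of t. dp[i][j] = dp[i-1][j-1]+1 when the i-th and j-th characters match, else max(dp[i-1][j], dp[i][j-1]).
    ·  W  P  X  E  A  E  K  K
 ·  0  0  0  0  0  0  0  0  0
 X  0  0  0  1  1  1  1  1  1
 E  0  0  0  1  2  2  2  2  2
 N  0  0  0  1  2  2  2  2  2
 E  0  0  0  1  2  2  3  3  3
 W  0  1  1  1  2  2  3  3  3
dp[5][8] = 3. One LCS (by backtracking along matches): XEE.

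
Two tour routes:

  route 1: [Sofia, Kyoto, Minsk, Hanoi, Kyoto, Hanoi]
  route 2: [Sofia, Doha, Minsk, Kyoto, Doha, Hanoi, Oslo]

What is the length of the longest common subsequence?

Match Sofia (route 1 #1, route 2 #1), then Minsk (route 1 #3, route 2 #3), then Kyoto (route 1 #5, route 2 #4), then Hanoi (route 1 #6, route 2 #6) — 4 stops in the same relative order in both. Since dp[6][7] = 4, nothing longer is possible.

4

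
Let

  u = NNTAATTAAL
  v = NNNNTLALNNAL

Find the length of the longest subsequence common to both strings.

6

Taking N [1,3]; then N [2,4]; then T [3,5]; then A [4,7]; then A [9,11]; then L [10,12] gives a common subsequence of length 6. The LCS DP gives dp[10][12] = 6, so this is optimal.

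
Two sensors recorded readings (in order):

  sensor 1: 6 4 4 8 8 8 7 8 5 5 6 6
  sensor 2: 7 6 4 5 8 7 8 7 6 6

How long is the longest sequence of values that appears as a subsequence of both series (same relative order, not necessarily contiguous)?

Pick 6 [1,2]; then 4 [2,3]; then 8 [4,5]; then 8 [6,7]; then 7 [7,8]; then 6 [11,9]; then 6 [12,10]; all 7 values appear in both, in order, and the DP table's final entry dp[12][10] is also 7, so no common subsequence is longer.

7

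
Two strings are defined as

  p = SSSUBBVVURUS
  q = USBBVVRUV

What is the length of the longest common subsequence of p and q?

7

Match S [3,2] → B [5,3] → B [6,4] → V [7,5] → V [8,6] → R [10,7] → U [11,8] — 7 characters in the same relative order in both. dp[12][9] = 7 confirms this is the maximum.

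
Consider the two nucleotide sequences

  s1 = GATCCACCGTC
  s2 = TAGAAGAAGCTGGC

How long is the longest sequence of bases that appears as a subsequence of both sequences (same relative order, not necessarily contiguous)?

6

Match G at s1[1]=s2[6], A at s1[2]=s2[7], A at s1[6]=s2[8], C at s1[7]=s2[10], G at s1[9]=s2[13], C at s1[11]=s2[14] — 6 bases in the same relative order in both, and the DP table's final entry dp[11][14] is also 6, so no common subsequence is longer.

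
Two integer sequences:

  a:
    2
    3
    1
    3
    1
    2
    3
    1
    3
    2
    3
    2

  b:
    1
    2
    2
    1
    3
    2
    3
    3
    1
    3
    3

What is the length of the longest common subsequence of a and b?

8

Let dp[i][j] be the LCS length of the first i values of a and the first j values of b. dp[i][j] = dp[i-1][j-1]+1 when the i-th and j-th values match, else max(dp[i-1][j], dp[i][j-1]).
    ·  1  2  2  1  3  2  3  3  1  3  3
 ·  0  0  0  0  0  0  0  0  0  0  0  0
 2  0  0  1  1  1  1  1  1  1  1  1  1
 3  0  0  1  1  1  2  2  2  2  2  2  2
 1  0  1  1  1  2  2  2  2  2  3  3  3
 3  0  1  1  1  2  3  3  3  3  3  4  4
 1  0  1  1  1  2  3  3  3  3  4  4  4
 2  0  1  2  2  2  3  4  4  4  4  4  4
 3  0  1  2  2  2  3  4  5  5  5  5  5
 1  0  1  2  2  3  3  4  5  5  6  6  6
 3  0  1  2  2  3  4  4  5  6  6  7  7
 2  0  1  2  3  3  4  5  5  6  6  7  7
 3  0  1  2  3  3  4  5  6  6  6  7  8
 2  0  1  2  3  3  4  5  6  6  6  7  8
dp[12][11] = 8. One LCS (by backtracking along matches): 2, 1, 3, 2, 3, 1, 3, 3.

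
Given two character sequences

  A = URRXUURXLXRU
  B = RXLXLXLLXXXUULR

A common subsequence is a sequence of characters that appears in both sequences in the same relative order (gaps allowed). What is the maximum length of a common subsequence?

6

Match R at A[2]=B[1]; then X at A[4]=B[11]; then U at A[5]=B[12]; then U at A[6]=B[13]; then L at A[9]=B[14]; then R at A[11]=B[15] — 6 characters in the same relative order in both. Since dp[12][15] = 6, nothing longer is possible.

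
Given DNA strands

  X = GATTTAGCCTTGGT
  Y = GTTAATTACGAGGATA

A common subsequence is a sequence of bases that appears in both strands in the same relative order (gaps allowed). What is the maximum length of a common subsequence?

9

Match G at X[1]=Y[1], then A at X[2]=Y[5], then T at X[4]=Y[6], then T at X[5]=Y[7], then A at X[6]=Y[8], then G at X[7]=Y[10], then G at X[12]=Y[12], then G at X[13]=Y[13], then T at X[14]=Y[15] — 9 bases in the same relative order in both, and the DP table's final entry dp[14][16] is also 9, so no common subsequence is longer.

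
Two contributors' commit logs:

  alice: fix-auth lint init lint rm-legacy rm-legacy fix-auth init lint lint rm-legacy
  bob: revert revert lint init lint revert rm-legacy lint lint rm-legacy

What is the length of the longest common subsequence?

Taking lint [2,3], init [3,4], lint [4,5], rm-legacy [6,7], lint [9,8], lint [10,9], rm-legacy [11,10] gives a common subsequence of length 7. Since dp[11][10] = 7, nothing longer is possible.

7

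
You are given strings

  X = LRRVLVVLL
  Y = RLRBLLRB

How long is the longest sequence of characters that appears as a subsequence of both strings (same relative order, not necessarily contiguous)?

4

Match L [1,2], R [2,3], L [5,5], L [8,6] — 4 characters in the same relative order in both. The LCS DP gives dp[9][8] = 4, so this is optimal.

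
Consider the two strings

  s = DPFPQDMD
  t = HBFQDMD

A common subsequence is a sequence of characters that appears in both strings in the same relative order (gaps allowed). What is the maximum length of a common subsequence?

5

One common subsequence of length 5: F [3,3], Q [5,4], D [6,5], M [7,6], D [8,7]. The LCS DP gives dp[8][7] = 5, so this is optimal.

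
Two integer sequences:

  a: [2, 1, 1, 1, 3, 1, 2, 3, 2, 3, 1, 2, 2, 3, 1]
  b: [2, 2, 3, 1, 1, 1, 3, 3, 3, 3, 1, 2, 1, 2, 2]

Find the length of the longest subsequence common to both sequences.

Pick 2 (a #1, b #2) → 1 (a #2, b #4) → 1 (a #3, b #5) → 1 (a #4, b #6) → 3 (a #5, b #10) → 1 (a #6, b #11) → 2 (a #9, b #12) → 1 (a #11, b #13) → 2 (a #12, b #14) → 2 (a #13, b #15); all 10 values appear in both, in order. dp[15][15] = 10 confirms this is the maximum.

10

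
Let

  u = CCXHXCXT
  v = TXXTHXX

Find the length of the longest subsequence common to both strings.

Pick X [3,3], H [4,5], X [5,6], X [7,7]; all 4 characters appear in both, in order, and the DP table's final entry dp[8][7] is also 4, so no common subsequence is longer.

4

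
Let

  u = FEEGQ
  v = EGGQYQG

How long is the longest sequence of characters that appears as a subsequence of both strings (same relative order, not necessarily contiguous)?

Let dp[i][j] be the LCS length of the first i characters of u and the first j characters of v. dp[i][j] = dp[i-1][j-1]+1 when the i-th and j-th characters match, else max(dp[i-1][j], dp[i][j-1]).
    ·  E  G  G  Q  Y  Q  G
 ·  0  0  0  0  0  0  0  0
 F  0  0  0  0  0  0  0  0
 E  0  1  1  1  1  1  1  1
 E  0  1  1  1  1  1  1  1
 G  0  1  2  2  2  2  2  2
 Q  0  1  2  2  3  3  3  3
dp[5][7] = 3. One LCS (by backtracking along matches): EGQ.

3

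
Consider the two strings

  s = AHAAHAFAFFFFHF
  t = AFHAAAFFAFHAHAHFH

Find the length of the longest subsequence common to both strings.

10

One common subsequence of length 10: A [1,1], then H [2,3], then A [3,4], then A [4,5], then A [6,6], then F [7,8], then A [8,9], then F [9,10], then F [12,16], then H [13,17], and the DP table's final entry dp[14][17] is also 10, so no common subsequence is longer.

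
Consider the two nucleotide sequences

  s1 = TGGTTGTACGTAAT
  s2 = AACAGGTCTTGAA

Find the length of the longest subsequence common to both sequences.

One common subsequence of length 8: G (s1 #2, s2 #5); then G (s1 #3, s2 #6); then T (s1 #4, s2 #7); then T (s1 #5, s2 #9); then T (s1 #7, s2 #10); then G (s1 #10, s2 #11); then A (s1 #12, s2 #12); then A (s1 #13, s2 #13), and the DP table's final entry dp[14][13] is also 8, so no common subsequence is longer.

8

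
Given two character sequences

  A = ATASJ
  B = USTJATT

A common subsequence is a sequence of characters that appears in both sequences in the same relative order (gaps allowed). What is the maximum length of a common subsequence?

2

Let dp[i][j] be the LCS length of the first i characters of A and the first j characters of B. dp[i][j] = dp[i-1][j-1]+1 when the i-th and j-th characters match, else max(dp[i-1][j], dp[i][j-1]).
    ·  U  S  T  J  A  T  T
 ·  0  0  0  0  0  0  0  0
 A  0  0  0  0  0  1  1  1
 T  0  0  0  1  1  1  2  2
 A  0  0  0  1  1  2  2  2
 S  0  0  1  1  1  2  2  2
 J  0  0  1  1  2  2  2  2
dp[5][7] = 2. One LCS (by backtracking along matches): AT.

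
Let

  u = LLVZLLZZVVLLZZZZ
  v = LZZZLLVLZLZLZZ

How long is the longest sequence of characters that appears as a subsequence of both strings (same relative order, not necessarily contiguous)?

Match L (u #1, v #1), then Z (u #4, v #4), then L (u #5, v #5), then L (u #6, v #6), then V (u #10, v #7), then L (u #11, v #8), then L (u #12, v #10), then Z (u #13, v #11), then Z (u #15, v #13), then Z (u #16, v #14) — 10 characters in the same relative order in both. The LCS DP gives dp[16][14] = 10, so this is optimal.

10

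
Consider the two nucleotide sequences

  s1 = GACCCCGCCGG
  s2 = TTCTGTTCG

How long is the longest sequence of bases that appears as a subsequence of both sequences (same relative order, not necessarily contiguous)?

Let dp[i][j] be the LCS length of the first i bases of s1 and the first j bases of s2. dp[i][j] = dp[i-1][j-1]+1 when the i-th and j-th bases match, else max(dp[i-1][j], dp[i][j-1]).
    ·  T  T  C  T  G  T  T  C  G
 ·  0  0  0  0  0  0  0  0  0  0
 G  0  0  0  0  0  1  1  1  1  1
 A  0  0  0  0  0  1  1  1  1  1
 C  0  0  0  1  1  1  1  1  2  2
 C  0  0  0  1  1  1  1  1  2  2
 C  0  0  0  1  1  1  1  1  2  2
 C  0  0  0  1  1  1  1  1  2  2
 G  0  0  0  1  1  2  2  2  2  3
 C  0  0  0  1  1  2  2  2  3  3
 C  0  0  0  1  1  2  2  2  3  3
 G  0  0  0  1  1  2  2  2  3  4
 G  0  0  0  1  1  2  2  2  3  4
dp[11][9] = 4. One LCS (by backtracking along matches): CGCG.

4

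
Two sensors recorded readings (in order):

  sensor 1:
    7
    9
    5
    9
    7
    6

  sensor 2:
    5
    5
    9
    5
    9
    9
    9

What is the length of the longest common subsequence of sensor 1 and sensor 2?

One common subsequence of length 3: 9 [2,3], 5 [3,4], 9 [4,7]. The LCS DP gives dp[6][7] = 3, so this is optimal.

3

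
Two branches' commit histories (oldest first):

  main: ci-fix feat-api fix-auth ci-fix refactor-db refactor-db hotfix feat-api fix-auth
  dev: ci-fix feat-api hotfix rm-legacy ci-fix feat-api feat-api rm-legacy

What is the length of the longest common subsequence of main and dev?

4

Taking ci-fix [1,1] → feat-api [2,2] → ci-fix [4,5] → feat-api [8,7] gives a common subsequence of length 4. Since dp[9][8] = 4, nothing longer is possible.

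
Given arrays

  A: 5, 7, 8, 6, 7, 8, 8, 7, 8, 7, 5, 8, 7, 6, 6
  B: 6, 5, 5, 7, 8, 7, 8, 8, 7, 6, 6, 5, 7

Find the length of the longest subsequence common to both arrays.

Taking 5 (A #1, B #3), then 7 (A #2, B #4), then 8 (A #3, B #5), then 7 (A #5, B #6), then 8 (A #6, B #7), then 8 (A #7, B #8), then 7 (A #8, B #9), then 5 (A #11, B #12), then 7 (A #13, B #13) gives a common subsequence of length 9. dp[15][13] = 9 confirms this is the maximum.

9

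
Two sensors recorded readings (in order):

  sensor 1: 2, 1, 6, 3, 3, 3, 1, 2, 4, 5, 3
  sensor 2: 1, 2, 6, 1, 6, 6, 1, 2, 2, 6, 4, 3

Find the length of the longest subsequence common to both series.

7

Match 2 [1,2] → 1 [2,4] → 6 [3,6] → 1 [7,7] → 2 [8,9] → 4 [9,11] → 3 [11,12] — 7 values in the same relative order in both. The LCS DP gives dp[11][12] = 7, so this is optimal.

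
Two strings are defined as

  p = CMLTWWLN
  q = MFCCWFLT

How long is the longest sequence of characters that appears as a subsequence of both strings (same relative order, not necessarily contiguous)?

Pick C at p[1]=q[4] → L at p[3]=q[7] → T at p[4]=q[8]; all 3 characters appear in both, in order. Since dp[8][8] = 3, nothing longer is possible.

3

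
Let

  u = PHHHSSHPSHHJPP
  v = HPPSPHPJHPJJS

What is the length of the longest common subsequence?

6

Taking P at u[1]=v[3]; then S at u[5]=v[4]; then H at u[7]=v[6]; then P at u[8]=v[7]; then H at u[10]=v[9]; then J at u[12]=v[12] gives a common subsequence of length 6. The LCS DP gives dp[14][13] = 6, so this is optimal.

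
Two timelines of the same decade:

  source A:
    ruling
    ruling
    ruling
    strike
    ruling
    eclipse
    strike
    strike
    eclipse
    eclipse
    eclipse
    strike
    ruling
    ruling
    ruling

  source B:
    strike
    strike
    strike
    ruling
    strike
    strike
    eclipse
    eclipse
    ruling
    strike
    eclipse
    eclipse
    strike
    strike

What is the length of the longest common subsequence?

8

One common subsequence of length 8: strike (source A #4, source B #3) → ruling (source A #5, source B #4) → strike (source A #7, source B #5) → strike (source A #8, source B #6) → eclipse (source A #9, source B #8) → eclipse (source A #10, source B #11) → eclipse (source A #11, source B #12) → strike (source A #12, source B #14). dp[15][14] = 8 confirms this is the maximum.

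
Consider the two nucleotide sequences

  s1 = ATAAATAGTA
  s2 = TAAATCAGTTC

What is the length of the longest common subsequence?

Let dp[i][j] be the LCS length of the first i bases of s1 and the first j bases of s2. dp[i][j] = dp[i-1][j-1]+1 when the i-th and j-th bases match, else max(dp[i-1][j], dp[i][j-1]).
    ·  T  A  A  A  T  C  A  G  T  T  C
 ·  0  0  0  0  0  0  0  0  0  0  0  0
 A  0  0  1  1  1  1  1  1  1  1  1  1
 T  0  1  1  1  1  2  2  2  2  2  2  2
 A  0  1  2  2  2  2  2  3  3  3  3  3
 A  0  1  2  3  3  3  3  3  3  3  3  3
 A  0  1  2  3  4  4  4  4  4  4  4  4
 T  0  1  2  3  4  5  5  5  5  5  5  5
 A  0  1  2  3  4  5  5  6  6  6  6  6
 G  0  1  2  3  4  5  5  6  7  7  7  7
 T  0  1  2  3  4  5  5  6  7  8  8  8
 A  0  1  2  3  4  5  5  6  7  8  8  8
dp[10][11] = 8. One LCS (by backtracking along matches): TAAATAGT.

8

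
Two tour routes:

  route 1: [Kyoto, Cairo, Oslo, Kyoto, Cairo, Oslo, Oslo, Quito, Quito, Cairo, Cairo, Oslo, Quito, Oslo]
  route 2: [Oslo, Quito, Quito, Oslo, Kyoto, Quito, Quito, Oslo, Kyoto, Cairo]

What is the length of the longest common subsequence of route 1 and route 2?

Match Oslo at route 1[7]=route 2[1], then Quito at route 1[8]=route 2[2], then Quito at route 1[9]=route 2[3], then Oslo at route 1[12]=route 2[4], then Quito at route 1[13]=route 2[7], then Oslo at route 1[14]=route 2[8] — 6 stops in the same relative order in both. Since dp[14][10] = 6, nothing longer is possible.

6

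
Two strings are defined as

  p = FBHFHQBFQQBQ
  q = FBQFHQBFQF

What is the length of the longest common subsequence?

Pick F [1,1], B [2,2], F [4,4], H [5,5], Q [6,6], B [7,7], F [8,8], Q [9,9]; all 8 characters appear in both, in order. Since dp[12][10] = 8, nothing longer is possible.

8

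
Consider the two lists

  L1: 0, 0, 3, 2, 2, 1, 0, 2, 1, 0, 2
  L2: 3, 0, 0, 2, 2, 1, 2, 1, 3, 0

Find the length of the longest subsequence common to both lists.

8

Taking 0 (L1 #1, L2 #2) → 0 (L1 #2, L2 #3) → 2 (L1 #4, L2 #4) → 2 (L1 #5, L2 #5) → 1 (L1 #6, L2 #6) → 2 (L1 #8, L2 #7) → 1 (L1 #9, L2 #8) → 0 (L1 #10, L2 #10) gives a common subsequence of length 8. Since dp[11][10] = 8, nothing longer is possible.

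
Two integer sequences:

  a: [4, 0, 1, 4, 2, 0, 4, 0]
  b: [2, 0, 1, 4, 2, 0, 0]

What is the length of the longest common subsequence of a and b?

Taking 0 (a #2, b #2), then 1 (a #3, b #3), then 4 (a #4, b #4), then 2 (a #5, b #5), then 0 (a #6, b #6), then 0 (a #8, b #7) gives a common subsequence of length 6, and the DP table's final entry dp[8][7] is also 6, so no common subsequence is longer.

6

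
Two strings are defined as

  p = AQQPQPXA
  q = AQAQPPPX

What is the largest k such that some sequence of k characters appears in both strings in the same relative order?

6

Let dp[i][j] be the LCS length of the first i characters of p and the first j characters of q. dp[i][j] = dp[i-1][j-1]+1 when the i-th and j-th characters match, else max(dp[i-1][j], dp[i][j-1]).
    ·  A  Q  A  Q  P  P  P  X
 ·  0  0  0  0  0  0  0  0  0
 A  0  1  1  1  1  1  1  1  1
 Q  0  1  2  2  2  2  2  2  2
 Q  0  1  2  2  3  3  3  3  3
 P  0  1  2  2  3  4  4  4  4
 Q  0  1  2  2  3  4  4  4  4
 P  0  1  2  2  3  4  5  5  5
 X  0  1  2  2  3  4  5  5  6
 A  0  1  2  3  3  4  5  5  6
dp[8][8] = 6. One LCS (by backtracking along matches): AQQPPX.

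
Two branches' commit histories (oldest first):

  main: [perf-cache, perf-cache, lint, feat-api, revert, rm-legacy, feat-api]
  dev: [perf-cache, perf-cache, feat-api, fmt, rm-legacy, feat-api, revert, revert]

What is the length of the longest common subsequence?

5

Taking perf-cache [1,1]; then perf-cache [2,2]; then feat-api [4,3]; then rm-legacy [6,5]; then feat-api [7,6] gives a common subsequence of length 5. Since dp[7][8] = 5, nothing longer is possible.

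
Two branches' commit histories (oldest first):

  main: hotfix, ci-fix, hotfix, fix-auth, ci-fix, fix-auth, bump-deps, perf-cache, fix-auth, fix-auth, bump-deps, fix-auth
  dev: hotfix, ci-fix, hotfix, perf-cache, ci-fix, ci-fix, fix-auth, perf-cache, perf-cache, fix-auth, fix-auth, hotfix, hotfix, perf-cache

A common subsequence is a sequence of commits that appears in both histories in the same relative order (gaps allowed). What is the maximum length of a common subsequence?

8

Match hotfix [1,1], then ci-fix [2,2], then hotfix [3,3], then ci-fix [5,6], then fix-auth [6,7], then perf-cache [8,9], then fix-auth [9,10], then fix-auth [10,11] — 8 commits in the same relative order in both. Since dp[12][14] = 8, nothing longer is possible.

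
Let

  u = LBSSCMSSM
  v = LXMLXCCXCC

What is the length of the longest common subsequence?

2

Let dp[i][j] be the LCS length of the first i characters of u and the first j characters of v. dp[i][j] = dp[i-1][j-1]+1 when the i-th and j-th characters match, else max(dp[i-1][j], dp[i][j-1]).
    ·  L  X  M  L  X  C  C  X  C  C
 ·  0  0  0  0  0  0  0  0  0  0  0
 L  0  1  1  1  1  1  1  1  1  1  1
 B  0  1  1  1  1  1  1  1  1  1  1
 S  0  1  1  1  1  1  1  1  1  1  1
 S  0  1  1  1  1  1  1  1  1  1  1
 C  0  1  1  1  1  1  2  2  2  2  2
 M  0  1  1  2  2  2  2  2  2  2  2
 S  0  1  1  2  2  2  2  2  2  2  2
 S  0  1  1  2  2  2  2  2  2  2  2
 M  0  1  1  2  2  2  2  2  2  2  2
dp[9][10] = 2. One LCS (by backtracking along matches): LC.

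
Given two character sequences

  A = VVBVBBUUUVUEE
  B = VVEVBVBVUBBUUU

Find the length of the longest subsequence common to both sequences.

One common subsequence of length 9: V at A[1]=B[4], V at A[2]=B[6], B at A[3]=B[7], V at A[4]=B[8], B at A[5]=B[10], B at A[6]=B[11], U at A[8]=B[12], U at A[9]=B[13], U at A[11]=B[14]. dp[13][14] = 9 confirms this is the maximum.

9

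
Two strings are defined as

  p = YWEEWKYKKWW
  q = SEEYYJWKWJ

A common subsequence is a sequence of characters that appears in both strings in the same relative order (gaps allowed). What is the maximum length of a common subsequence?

5

Let dp[i][j] be the LCS length of the first i characters of p and the first j characters of q. dp[i][j] = dp[i-1][j-1]+1 when the i-th and j-th characters match, else max(dp[i-1][j], dp[i][j-1]).
    ·  S  E  E  Y  Y  J  W  K  W  J
 ·  0  0  0  0  0  0  0  0  0  0  0
 Y  0  0  0  0  1  1  1  1  1  1  1
 W  0  0  0  0  1  1  1  2  2  2  2
 E  0  0  1  1  1  1  1  2  2  2  2
 E  0  0  1  2  2  2  2  2  2  2  2
 W  0  0  1  2  2  2  2  3  3  3  3
 K  0  0  1  2  2  2  2  3  4  4  4
 Y  0  0  1  2  3  3  3  3  4  4  4
 K  0  0  1  2  3  3  3  3  4  4  4
 K  0  0  1  2  3  3  3  3  4  4  4
 W  0  0  1  2  3  3  3  4  4  5  5
 W  0  0  1  2  3  3  3  4  4  5  5
dp[11][10] = 5. One LCS (by backtracking along matches): EEWKW.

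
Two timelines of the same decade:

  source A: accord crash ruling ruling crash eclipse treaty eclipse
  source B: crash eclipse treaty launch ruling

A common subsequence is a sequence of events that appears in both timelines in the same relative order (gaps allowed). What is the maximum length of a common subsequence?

Taking crash at source A[5]=source B[1], then eclipse at source A[6]=source B[2], then treaty at source A[7]=source B[3] gives a common subsequence of length 3. The LCS DP gives dp[8][5] = 3, so this is optimal.

3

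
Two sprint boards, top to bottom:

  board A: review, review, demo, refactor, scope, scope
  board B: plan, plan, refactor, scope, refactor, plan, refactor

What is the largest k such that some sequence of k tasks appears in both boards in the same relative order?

Pick refactor (board A #4, board B #3) → scope (board A #5, board B #4); all 2 tasks appear in both, in order, and the DP table's final entry dp[6][7] is also 2, so no common subsequence is longer.

2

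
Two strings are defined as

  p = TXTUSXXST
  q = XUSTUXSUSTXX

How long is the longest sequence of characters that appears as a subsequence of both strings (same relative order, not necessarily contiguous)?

Taking T at p[1]=q[4], then X at p[2]=q[6], then U at p[4]=q[8], then S at p[5]=q[9], then X at p[6]=q[11], then X at p[7]=q[12] gives a common subsequence of length 6, and the DP table's final entry dp[9][12] is also 6, so no common subsequence is longer.

6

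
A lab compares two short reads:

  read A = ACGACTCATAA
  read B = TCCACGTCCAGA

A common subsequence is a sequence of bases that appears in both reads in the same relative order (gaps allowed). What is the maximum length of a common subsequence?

7

Match A [1,4]; then C [2,5]; then G [3,6]; then C [5,8]; then C [7,9]; then A [8,10]; then A [11,12] — 7 bases in the same relative order in both. Since dp[11][12] = 7, nothing longer is possible.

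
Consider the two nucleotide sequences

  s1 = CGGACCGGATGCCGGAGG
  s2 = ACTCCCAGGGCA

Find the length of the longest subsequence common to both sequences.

Taking C [1,4]; then C [5,5]; then C [6,6]; then G [7,8]; then G [8,9]; then G [11,10]; then C [13,11]; then A [16,12] gives a common subsequence of length 8. dp[18][12] = 8 confirms this is the maximum.

8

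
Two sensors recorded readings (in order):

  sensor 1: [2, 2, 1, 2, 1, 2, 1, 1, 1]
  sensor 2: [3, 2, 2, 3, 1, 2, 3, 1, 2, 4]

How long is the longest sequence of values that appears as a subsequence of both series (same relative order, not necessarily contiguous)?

6

Let dp[i][j] be the LCS length of the first i values of sensor 1 and the first j values of sensor 2. dp[i][j] = dp[i-1][j-1]+1 when the i-th and j-th values match, else max(dp[i-1][j], dp[i][j-1]).
    ·  3  2  2  3  1  2  3  1  2  4
 ·  0  0  0  0  0  0  0  0  0  0  0
 2  0  0  1  1  1  1  1  1  1  1  1
 2  0  0  1  2  2  2  2  2  2  2  2
 1  0  0  1  2  2  3  3  3  3  3  3
 2  0  0  1  2  2  3  4  4  4  4  4
 1  0  0  1  2  2  3  4  4  5  5  5
 2  0  0  1  2  2  3  4  4  5  6  6
 1  0  0  1  2  2  3  4  4  5  6  6
 1  0  0  1  2  2  3  4  4  5  6  6
 1  0  0  1  2  2  3  4  4  5  6  6
dp[9][10] = 6. One LCS (by backtracking along matches): 2, 2, 1, 2, 1, 2.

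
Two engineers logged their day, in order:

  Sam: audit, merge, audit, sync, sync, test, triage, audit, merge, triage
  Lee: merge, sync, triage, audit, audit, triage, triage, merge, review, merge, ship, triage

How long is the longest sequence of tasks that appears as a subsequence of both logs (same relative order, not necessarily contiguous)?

One common subsequence of length 6: merge [2,1] → sync [5,2] → triage [7,3] → audit [8,5] → merge [9,10] → triage [10,12]. dp[10][12] = 6 confirms this is the maximum.

6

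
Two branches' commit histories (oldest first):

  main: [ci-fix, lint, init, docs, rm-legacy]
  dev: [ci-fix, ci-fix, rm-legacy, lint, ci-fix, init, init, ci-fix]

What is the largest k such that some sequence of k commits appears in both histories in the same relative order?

One common subsequence of length 3: ci-fix at main[1]=dev[2]; then lint at main[2]=dev[4]; then init at main[3]=dev[7], and the DP table's final entry dp[5][8] is also 3, so no common subsequence is longer.

3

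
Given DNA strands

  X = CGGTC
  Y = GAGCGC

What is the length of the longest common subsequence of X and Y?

Taking C [1,4]; then G [3,5]; then C [5,6] gives a common subsequence of length 3. dp[5][6] = 3 confirms this is the maximum.

3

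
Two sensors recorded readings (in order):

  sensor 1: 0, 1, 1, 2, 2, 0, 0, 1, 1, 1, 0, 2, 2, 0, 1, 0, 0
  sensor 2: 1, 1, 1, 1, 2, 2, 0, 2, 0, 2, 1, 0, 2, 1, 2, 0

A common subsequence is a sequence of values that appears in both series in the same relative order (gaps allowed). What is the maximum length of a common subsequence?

11

Pick 1 at sensor 1[2]=sensor 2[3], then 1 at sensor 1[3]=sensor 2[4], then 2 at sensor 1[4]=sensor 2[5], then 2 at sensor 1[5]=sensor 2[6], then 0 at sensor 1[6]=sensor 2[7], then 0 at sensor 1[7]=sensor 2[9], then 1 at sensor 1[10]=sensor 2[11], then 0 at sensor 1[11]=sensor 2[12], then 2 at sensor 1[12]=sensor 2[13], then 2 at sensor 1[13]=sensor 2[15], then 0 at sensor 1[17]=sensor 2[16]; all 11 values appear in both, in order, and the DP table's final entry dp[17][16] is also 11, so no common subsequence is longer.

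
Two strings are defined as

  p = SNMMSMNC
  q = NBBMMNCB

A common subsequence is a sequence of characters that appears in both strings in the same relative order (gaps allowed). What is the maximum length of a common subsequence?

Taking N (p #2, q #1), M (p #4, q #4), M (p #6, q #5), N (p #7, q #6), C (p #8, q #7) gives a common subsequence of length 5. Since dp[8][8] = 5, nothing longer is possible.

5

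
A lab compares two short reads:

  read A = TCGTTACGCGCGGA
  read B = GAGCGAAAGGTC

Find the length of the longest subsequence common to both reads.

Taking G at read A[3]=read B[1]; then A at read A[6]=read B[2]; then G at read A[8]=read B[3]; then C at read A[9]=read B[4]; then G at read A[10]=read B[5]; then G at read A[12]=read B[9]; then G at read A[13]=read B[10] gives a common subsequence of length 7. dp[14][12] = 7 confirms this is the maximum.

7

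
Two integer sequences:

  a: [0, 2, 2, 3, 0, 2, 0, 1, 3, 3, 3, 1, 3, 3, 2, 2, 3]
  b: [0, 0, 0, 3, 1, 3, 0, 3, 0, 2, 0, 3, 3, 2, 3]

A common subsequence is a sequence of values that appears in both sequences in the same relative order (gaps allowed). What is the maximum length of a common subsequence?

10

Match 0 (a #1, b #1); then 0 (a #5, b #2); then 0 (a #7, b #3); then 1 (a #8, b #5); then 3 (a #9, b #6); then 3 (a #10, b #8); then 3 (a #13, b #12); then 3 (a #14, b #13); then 2 (a #16, b #14); then 3 (a #17, b #15) — 10 values in the same relative order in both. dp[17][15] = 10 confirms this is the maximum.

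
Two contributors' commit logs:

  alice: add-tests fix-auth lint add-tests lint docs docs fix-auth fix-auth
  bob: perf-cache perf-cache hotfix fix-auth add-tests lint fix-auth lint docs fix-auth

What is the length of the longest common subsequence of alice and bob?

Taking add-tests [1,5]; then fix-auth [2,7]; then lint [5,8]; then docs [7,9]; then fix-auth [9,10] gives a common subsequence of length 5. Since dp[9][10] = 5, nothing longer is possible.

5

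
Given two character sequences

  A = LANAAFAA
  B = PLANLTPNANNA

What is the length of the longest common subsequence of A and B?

Let dp[i][j] be the LCS length of the first i characters of A and the first j characters of B. dp[i][j] = dp[i-1][j-1]+1 when the i-th and j-th characters match, else max(dp[i-1][j], dp[i][j-1]).
    ·  P  L  A  N  L  T  P  N  A  N  N  A
 ·  0  0  0  0  0  0  0  0  0  0  0  0  0
 L  0  0  1  1  1  1  1  1  1  1  1  1  1
 A  0  0  1  2  2  2  2  2  2  2  2  2  2
 N  0  0  1  2  3  3  3  3  3  3  3  3  3
 A  0  0  1  2  3  3  3  3  3  4  4  4  4
 A  0  0  1  2  3  3  3  3  3  4  4  4  5
 F  0  0  1  2  3  3  3  3  3  4  4  4  5
 A  0  0  1  2  3  3  3  3  3  4  4  4  5
 A  0  0  1  2  3  3  3  3  3  4  4  4  5
dp[8][12] = 5. One LCS (by backtracking along matches): LANAA.

5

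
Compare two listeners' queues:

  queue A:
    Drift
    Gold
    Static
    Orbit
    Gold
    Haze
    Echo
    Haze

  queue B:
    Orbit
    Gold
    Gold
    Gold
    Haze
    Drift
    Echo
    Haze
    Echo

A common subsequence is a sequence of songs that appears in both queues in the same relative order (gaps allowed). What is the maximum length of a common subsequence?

Match Gold [2,3]; then Gold [5,4]; then Haze [6,5]; then Echo [7,7]; then Haze [8,8] — 5 songs in the same relative order in both, and the DP table's final entry dp[8][9] is also 5, so no common subsequence is longer.

5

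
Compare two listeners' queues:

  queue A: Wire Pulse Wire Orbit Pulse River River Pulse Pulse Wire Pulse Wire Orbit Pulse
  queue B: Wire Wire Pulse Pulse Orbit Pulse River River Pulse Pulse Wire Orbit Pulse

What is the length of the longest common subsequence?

Pick Wire [1,2], then Pulse [2,4], then Orbit [4,5], then Pulse [5,6], then River [6,7], then River [7,8], then Pulse [9,9], then Pulse [11,10], then Wire [12,11], then Orbit [13,12], then Pulse [14,13]; all 11 songs appear in both, in order. dp[14][13] = 11 confirms this is the maximum.

11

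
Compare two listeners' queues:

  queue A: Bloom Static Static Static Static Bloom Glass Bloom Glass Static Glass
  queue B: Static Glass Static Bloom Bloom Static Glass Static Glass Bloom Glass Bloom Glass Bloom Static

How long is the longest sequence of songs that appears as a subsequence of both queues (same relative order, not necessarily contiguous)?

Match Static [2,1], then Static [3,3], then Static [4,6], then Static [5,8], then Bloom [6,10], then Glass [7,11], then Bloom [8,12], then Glass [9,13], then Static [10,15] — 9 songs in the same relative order in both. The LCS DP gives dp[11][15] = 9, so this is optimal.

9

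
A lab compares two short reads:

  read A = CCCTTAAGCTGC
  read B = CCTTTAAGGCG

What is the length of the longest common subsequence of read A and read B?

Let dp[i][j] be the LCS length of the first i bases of read A and the first j bases of read B. dp[i][j] = dp[i-1][j-1]+1 when the i-th and j-th bases match, else max(dp[i-1][j], dp[i][j-1]).
    ·  C  C  T  T  T  A  A  G  G  C  G
 ·  0  0  0  0  0  0  0  0  0  0  0  0
 C  0  1  1  1  1  1  1  1  1  1  1  1
 C  0  1  2  2  2  2  2  2  2  2  2  2
 C  0  1  2  2  2  2  2  2  2  2  3  3
 T  0  1  2  3  3  3  3  3  3  3  3  3
 T  0  1  2  3  4  4  4  4  4  4  4  4
 A  0  1  2  3  4  4  5  5  5  5  5  5
 A  0  1  2  3  4  4  5  6  6  6  6  6
 G  0  1  2  3  4  4  5  6  7  7  7  7
 C  0  1  2  3  4  4  5  6  7  7  8  8
 T  0  1  2  3  4  5  5  6  7  7  8  8
 G  0  1  2  3  4  5  5  6  7  8  8  9
 C  0  1  2  3  4  5  5  6  7  8  9  9
dp[12][11] = 9. One LCS (by backtracking along matches): CCTTAAGCG.

9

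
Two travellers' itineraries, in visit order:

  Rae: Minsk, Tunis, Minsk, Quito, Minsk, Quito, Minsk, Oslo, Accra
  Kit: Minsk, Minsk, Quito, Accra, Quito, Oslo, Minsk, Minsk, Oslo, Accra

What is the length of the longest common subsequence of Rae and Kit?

7

Taking Minsk [1,1]; then Minsk [3,2]; then Quito [4,5]; then Minsk [5,7]; then Minsk [7,8]; then Oslo [8,9]; then Accra [9,10] gives a common subsequence of length 7. Since dp[9][10] = 7, nothing longer is possible.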